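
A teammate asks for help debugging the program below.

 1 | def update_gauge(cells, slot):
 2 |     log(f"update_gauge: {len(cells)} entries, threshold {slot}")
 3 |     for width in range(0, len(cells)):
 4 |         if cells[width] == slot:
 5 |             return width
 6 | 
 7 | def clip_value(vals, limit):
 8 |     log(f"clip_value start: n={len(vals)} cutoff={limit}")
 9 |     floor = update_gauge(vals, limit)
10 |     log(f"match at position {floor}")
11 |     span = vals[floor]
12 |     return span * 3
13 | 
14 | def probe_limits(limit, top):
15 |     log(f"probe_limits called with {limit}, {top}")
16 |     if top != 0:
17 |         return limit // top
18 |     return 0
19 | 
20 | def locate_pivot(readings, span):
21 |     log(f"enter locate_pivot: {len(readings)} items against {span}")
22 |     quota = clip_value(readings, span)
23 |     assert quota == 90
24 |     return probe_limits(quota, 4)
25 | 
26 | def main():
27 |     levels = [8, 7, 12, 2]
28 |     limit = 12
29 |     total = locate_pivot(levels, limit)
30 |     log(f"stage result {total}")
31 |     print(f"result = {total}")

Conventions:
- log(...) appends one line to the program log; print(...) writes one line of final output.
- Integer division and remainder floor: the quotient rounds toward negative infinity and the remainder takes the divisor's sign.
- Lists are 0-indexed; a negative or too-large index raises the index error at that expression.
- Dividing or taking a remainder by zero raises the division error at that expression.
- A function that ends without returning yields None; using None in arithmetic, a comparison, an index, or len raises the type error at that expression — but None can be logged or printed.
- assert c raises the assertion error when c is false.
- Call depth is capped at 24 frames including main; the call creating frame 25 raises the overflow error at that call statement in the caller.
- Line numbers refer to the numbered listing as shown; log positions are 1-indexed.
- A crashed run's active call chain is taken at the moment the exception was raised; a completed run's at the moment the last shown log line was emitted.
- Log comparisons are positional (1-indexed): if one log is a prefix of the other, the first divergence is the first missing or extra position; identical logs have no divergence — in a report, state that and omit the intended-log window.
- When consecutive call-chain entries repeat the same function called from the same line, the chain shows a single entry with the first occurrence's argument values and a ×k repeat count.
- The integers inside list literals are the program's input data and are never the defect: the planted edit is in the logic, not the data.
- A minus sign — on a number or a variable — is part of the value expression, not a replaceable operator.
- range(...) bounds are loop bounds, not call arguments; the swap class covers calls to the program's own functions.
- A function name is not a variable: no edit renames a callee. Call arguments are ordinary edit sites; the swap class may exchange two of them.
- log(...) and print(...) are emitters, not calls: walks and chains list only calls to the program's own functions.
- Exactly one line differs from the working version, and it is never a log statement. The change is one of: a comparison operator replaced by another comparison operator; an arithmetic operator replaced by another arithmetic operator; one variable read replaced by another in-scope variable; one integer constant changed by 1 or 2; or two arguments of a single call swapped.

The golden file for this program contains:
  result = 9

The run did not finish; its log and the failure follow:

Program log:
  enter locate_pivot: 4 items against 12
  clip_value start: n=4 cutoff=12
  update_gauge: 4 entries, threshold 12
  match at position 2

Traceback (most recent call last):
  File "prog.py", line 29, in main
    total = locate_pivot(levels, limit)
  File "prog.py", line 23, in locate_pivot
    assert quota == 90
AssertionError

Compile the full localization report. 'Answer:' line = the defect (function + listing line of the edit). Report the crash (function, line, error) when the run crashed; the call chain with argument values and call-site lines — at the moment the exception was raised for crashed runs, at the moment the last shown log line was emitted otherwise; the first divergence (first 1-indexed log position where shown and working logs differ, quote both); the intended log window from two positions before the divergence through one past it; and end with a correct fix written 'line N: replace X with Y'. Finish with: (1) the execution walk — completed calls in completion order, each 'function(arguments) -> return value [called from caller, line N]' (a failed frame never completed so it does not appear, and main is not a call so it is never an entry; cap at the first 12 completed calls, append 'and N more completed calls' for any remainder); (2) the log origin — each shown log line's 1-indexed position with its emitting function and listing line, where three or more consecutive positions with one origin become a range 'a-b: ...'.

Answer: the defect is in locate_pivot at line 23.
The tell: The log ends early — 4 lines, where the working version next logs 'probe_limits called with 36, 4'.
Crash: locate_pivot, line 23, AssertionError.
Call chain: main -> locate_pivot([8, 7, 12, 2], 12) (called at line 29).
First divergence: position 5 — after 4 matching lines the faulty run goes silent; intended next line 'probe_limits called with 36, 4'.
Intended log window:
  3: update_gauge: 4 entries, threshold 12
  4: match at position 2
  5: probe_limits called with 36, 4
  6: stage result 9
Execution walk:
  update_gauge([8, 7, 12, 2], 12) -> 2  [called from clip_value, line 9]
  clip_value([8, 7, 12, 2], 12) -> 36  [called from locate_pivot, line 22]
Log origin:
  1: emitted by locate_pivot (line 21)
  2: emitted by clip_value (line 8)
  3: emitted by update_gauge (line 2)
  4: emitted by clip_value (line 10)
A correct fix: line 23: replace `==` with `<=`.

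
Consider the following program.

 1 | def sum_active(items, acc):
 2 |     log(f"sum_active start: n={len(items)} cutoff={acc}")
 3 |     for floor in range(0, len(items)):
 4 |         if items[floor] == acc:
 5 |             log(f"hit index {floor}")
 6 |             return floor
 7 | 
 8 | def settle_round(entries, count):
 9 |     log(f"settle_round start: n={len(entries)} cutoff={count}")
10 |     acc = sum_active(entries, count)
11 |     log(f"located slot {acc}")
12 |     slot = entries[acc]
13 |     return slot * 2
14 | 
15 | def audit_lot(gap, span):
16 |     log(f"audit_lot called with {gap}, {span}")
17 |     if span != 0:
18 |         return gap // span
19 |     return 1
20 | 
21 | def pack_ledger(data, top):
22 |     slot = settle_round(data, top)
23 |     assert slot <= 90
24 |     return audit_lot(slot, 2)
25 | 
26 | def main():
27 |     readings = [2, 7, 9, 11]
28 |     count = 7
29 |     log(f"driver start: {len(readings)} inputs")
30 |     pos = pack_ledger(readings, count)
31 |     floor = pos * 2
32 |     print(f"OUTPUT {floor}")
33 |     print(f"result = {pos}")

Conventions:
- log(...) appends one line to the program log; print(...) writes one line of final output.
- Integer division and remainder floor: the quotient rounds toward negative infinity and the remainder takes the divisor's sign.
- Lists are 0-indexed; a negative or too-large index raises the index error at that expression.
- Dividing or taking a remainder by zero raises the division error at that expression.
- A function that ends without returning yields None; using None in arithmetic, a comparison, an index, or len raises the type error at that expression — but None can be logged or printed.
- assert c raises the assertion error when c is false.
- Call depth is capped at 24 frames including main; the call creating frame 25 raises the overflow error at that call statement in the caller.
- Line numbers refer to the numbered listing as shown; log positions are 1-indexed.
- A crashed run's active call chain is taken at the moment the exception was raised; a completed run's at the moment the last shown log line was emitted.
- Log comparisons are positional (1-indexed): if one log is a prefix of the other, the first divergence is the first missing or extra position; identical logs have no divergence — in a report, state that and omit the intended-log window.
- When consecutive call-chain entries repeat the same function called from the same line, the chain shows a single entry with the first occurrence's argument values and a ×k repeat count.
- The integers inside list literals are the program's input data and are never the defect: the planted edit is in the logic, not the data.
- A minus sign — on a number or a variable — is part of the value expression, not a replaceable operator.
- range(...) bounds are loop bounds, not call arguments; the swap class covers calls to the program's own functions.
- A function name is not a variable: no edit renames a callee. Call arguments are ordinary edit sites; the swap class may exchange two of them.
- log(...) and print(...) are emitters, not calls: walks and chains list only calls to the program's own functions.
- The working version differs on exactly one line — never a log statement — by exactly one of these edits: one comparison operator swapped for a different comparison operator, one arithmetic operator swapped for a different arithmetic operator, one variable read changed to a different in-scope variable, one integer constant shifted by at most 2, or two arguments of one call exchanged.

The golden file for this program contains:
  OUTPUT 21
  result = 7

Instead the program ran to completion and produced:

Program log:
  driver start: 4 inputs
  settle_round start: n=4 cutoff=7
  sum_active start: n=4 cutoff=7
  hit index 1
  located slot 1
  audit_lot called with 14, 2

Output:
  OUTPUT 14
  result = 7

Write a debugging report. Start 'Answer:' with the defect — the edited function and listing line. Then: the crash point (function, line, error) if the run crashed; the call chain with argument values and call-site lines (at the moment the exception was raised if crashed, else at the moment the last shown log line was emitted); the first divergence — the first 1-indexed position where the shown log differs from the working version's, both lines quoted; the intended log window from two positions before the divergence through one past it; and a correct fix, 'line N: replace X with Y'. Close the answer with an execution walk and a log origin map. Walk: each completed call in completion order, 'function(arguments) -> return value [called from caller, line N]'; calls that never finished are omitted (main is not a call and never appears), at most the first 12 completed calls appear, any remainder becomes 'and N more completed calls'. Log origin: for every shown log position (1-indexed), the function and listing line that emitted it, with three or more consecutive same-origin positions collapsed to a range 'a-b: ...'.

Answer: the defect is in main at line 31.
Key fact: No log line changed; the fault shows up purely in the output.
Call chain: main -> pack_ledger([2, 7, 9, 11], 7) (called at line 30) -> audit_lot(14, 2) (called at line 24).
First divergence: none (the log streams are identical).
Execution walk:
  sum_active([2, 7, 9, 11], 7) -> 1  [called from settle_round, line 10]
  settle_round([2, 7, 9, 11], 7) -> 14  [called from pack_ledger, line 22]
  audit_lot(14, 2) -> 7  [called from pack_ledger, line 24]
  pack_ledger([2, 7, 9, 11], 7) -> 7  [called from main, line 30]
Log origins:
  1: emitted by main (line 29)
  2: emitted by settle_round (line 9)
  3: emitted by sum_active (line 2)
  4: emitted by sum_active (line 5)
  5: emitted by settle_round (line 11)
  6: emitted by audit_lot (line 16)
A correct fix: line 31: replace `2` with `3`.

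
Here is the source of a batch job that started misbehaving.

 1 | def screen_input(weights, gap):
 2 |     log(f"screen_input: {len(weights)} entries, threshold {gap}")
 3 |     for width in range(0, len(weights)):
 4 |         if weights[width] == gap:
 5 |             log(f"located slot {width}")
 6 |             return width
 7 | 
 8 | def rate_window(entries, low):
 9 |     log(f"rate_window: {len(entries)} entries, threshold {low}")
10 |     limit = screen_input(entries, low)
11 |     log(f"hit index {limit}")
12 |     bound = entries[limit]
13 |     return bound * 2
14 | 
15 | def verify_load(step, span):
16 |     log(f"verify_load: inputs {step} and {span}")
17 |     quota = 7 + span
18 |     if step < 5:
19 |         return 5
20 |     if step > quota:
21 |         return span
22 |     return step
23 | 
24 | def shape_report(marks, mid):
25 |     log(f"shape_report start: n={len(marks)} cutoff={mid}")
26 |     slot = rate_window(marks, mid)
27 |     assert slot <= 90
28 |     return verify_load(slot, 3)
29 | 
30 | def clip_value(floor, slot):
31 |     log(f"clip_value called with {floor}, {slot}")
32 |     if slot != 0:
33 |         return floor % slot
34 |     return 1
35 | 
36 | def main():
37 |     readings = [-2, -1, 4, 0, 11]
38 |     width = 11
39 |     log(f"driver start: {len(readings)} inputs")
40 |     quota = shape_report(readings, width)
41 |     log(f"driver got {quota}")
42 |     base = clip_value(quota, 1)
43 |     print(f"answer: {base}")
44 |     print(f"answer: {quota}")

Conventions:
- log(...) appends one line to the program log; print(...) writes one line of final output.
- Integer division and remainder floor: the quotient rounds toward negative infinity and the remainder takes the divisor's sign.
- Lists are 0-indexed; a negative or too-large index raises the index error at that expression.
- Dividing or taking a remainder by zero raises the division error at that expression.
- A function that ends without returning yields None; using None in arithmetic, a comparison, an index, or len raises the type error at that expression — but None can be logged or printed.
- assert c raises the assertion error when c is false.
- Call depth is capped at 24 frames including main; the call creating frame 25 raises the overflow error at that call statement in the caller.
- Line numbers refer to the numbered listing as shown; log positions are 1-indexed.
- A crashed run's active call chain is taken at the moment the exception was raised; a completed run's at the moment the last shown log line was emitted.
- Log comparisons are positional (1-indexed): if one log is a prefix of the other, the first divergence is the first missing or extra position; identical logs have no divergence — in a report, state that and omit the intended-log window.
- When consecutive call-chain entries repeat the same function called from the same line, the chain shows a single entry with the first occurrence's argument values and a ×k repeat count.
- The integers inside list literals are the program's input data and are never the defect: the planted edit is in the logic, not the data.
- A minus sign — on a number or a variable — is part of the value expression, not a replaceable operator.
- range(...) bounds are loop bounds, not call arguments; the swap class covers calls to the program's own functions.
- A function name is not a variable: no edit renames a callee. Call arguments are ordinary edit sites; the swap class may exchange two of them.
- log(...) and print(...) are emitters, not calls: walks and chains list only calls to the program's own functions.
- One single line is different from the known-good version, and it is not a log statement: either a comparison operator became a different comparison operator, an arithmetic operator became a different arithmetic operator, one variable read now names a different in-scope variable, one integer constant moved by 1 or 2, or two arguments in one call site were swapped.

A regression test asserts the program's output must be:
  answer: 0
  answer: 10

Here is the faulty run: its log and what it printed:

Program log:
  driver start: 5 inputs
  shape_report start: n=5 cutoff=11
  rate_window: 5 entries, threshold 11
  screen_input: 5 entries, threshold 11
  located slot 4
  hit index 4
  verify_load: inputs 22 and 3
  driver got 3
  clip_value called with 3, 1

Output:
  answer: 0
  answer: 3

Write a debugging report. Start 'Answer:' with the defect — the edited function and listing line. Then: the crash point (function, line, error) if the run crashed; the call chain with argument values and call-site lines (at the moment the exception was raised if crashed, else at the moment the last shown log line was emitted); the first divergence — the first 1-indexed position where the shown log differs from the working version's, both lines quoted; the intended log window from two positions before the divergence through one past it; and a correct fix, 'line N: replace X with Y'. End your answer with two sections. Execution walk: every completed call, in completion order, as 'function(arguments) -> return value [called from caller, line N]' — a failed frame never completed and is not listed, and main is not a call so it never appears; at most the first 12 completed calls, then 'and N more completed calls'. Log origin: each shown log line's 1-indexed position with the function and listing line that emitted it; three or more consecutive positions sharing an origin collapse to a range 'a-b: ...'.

Answer: the defect is in verify_load at line 21.
Core observation: Everything matches until log position 8, which reads 'driver got 3' in place of 'driver got 10'.
Call chain: main -> clip_value(3, 1) (called at line 42).
First divergence: position 8 — the shown line 'driver got 3' should read 'driver got 10'.
Intended log window:
  6: hit index 4
  7: verify_load: inputs 22 and 3
  8: driver got 10
  9: clip_value called with 10, 1
Execution walk:
  screen_input([-2, -1, 4, 0, 11], 11) -> 4  [called from rate_window, line 10]
  rate_window([-2, -1, 4, 0, 11], 11) -> 22  [called from shape_report, line 26]
  verify_load(22, 3) -> 3  [called from shape_report, line 28]
  shape_report([-2, -1, 4, 0, 11], 11) -> 3  [called from main, line 40]
  clip_value(3, 1) -> 0  [called from main, line 42]
Log line origins:
  1: logged in main at line 39
  2: logged in shape_report at line 25
  3: logged in rate_window at line 9
  4: logged in screen_input at line 2
  5: logged in screen_input at line 5
  6: logged in rate_window at line 11
  7: logged in verify_load at line 16
  8: logged in main at line 41
  9: logged in clip_value at line 31
A correct fix: line 21: replace `span` with `quota`.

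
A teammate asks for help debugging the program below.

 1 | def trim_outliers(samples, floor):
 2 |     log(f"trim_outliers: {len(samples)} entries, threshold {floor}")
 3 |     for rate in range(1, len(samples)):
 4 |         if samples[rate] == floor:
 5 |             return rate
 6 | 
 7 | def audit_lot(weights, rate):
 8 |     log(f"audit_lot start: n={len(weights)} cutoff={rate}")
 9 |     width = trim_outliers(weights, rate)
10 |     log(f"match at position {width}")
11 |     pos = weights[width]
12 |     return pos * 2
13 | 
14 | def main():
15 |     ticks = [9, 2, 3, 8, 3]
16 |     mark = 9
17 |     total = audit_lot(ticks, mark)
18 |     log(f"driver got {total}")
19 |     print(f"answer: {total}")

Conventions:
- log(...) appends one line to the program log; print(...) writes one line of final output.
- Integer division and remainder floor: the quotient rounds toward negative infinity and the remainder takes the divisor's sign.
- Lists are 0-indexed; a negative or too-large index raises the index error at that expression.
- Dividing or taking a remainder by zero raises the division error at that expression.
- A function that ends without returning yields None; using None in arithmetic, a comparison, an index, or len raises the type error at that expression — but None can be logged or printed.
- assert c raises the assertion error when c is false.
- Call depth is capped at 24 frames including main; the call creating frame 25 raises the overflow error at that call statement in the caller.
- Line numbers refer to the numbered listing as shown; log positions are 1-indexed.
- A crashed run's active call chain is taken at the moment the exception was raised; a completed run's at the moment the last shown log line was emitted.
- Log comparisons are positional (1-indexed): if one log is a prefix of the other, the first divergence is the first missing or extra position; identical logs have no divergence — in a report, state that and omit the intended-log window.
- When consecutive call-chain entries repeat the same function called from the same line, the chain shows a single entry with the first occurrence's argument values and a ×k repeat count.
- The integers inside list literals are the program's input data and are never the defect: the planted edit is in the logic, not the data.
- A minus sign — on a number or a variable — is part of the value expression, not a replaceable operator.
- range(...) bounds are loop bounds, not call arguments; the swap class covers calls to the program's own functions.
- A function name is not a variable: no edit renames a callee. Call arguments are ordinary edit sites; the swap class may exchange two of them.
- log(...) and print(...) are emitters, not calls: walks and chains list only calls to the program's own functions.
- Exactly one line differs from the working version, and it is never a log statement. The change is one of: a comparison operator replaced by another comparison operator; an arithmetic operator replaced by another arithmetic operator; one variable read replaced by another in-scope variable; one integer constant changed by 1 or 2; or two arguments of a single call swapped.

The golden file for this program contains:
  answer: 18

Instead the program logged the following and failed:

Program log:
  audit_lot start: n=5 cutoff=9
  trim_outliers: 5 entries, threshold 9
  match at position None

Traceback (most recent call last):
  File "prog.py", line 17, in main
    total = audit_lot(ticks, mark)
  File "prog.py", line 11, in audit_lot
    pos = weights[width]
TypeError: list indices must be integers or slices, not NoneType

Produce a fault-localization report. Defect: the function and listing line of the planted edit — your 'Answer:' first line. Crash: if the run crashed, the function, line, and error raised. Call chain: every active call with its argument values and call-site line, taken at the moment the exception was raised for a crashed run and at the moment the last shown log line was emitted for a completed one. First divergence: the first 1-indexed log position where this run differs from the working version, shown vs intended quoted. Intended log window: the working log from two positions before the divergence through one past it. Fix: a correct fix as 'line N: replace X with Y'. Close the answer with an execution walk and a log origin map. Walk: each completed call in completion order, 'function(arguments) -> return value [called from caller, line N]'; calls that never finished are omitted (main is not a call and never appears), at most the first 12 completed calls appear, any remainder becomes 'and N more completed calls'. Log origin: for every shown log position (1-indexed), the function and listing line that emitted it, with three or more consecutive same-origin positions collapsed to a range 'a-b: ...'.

Answer: the defect is in trim_outliers at line 3.
The tell: Everything matches until log position 3, which reads 'match at position None' in place of 'match at position 0'.
Crash: audit_lot, line 11, TypeError.
Call chain: main -> audit_lot([9, 2, 3, 8, 3], 9) (called at line 17).
First divergence: position 3 — shown 'match at position None', intended 'match at position 0'.
Intended log window:
  1: audit_lot start: n=5 cutoff=9
  2: trim_outliers: 5 entries, threshold 9
  3: match at position 0
  4: driver got 18
Execution walk:
  trim_outliers([9, 2, 3, 8, 3], 9) -> None  [called from audit_lot, line 9]
Log origin:
  1: logged in audit_lot at line 8
  2: logged in trim_outliers at line 2
  3: logged in audit_lot at line 10
A correct fix: line 3: replace `1` with `0`.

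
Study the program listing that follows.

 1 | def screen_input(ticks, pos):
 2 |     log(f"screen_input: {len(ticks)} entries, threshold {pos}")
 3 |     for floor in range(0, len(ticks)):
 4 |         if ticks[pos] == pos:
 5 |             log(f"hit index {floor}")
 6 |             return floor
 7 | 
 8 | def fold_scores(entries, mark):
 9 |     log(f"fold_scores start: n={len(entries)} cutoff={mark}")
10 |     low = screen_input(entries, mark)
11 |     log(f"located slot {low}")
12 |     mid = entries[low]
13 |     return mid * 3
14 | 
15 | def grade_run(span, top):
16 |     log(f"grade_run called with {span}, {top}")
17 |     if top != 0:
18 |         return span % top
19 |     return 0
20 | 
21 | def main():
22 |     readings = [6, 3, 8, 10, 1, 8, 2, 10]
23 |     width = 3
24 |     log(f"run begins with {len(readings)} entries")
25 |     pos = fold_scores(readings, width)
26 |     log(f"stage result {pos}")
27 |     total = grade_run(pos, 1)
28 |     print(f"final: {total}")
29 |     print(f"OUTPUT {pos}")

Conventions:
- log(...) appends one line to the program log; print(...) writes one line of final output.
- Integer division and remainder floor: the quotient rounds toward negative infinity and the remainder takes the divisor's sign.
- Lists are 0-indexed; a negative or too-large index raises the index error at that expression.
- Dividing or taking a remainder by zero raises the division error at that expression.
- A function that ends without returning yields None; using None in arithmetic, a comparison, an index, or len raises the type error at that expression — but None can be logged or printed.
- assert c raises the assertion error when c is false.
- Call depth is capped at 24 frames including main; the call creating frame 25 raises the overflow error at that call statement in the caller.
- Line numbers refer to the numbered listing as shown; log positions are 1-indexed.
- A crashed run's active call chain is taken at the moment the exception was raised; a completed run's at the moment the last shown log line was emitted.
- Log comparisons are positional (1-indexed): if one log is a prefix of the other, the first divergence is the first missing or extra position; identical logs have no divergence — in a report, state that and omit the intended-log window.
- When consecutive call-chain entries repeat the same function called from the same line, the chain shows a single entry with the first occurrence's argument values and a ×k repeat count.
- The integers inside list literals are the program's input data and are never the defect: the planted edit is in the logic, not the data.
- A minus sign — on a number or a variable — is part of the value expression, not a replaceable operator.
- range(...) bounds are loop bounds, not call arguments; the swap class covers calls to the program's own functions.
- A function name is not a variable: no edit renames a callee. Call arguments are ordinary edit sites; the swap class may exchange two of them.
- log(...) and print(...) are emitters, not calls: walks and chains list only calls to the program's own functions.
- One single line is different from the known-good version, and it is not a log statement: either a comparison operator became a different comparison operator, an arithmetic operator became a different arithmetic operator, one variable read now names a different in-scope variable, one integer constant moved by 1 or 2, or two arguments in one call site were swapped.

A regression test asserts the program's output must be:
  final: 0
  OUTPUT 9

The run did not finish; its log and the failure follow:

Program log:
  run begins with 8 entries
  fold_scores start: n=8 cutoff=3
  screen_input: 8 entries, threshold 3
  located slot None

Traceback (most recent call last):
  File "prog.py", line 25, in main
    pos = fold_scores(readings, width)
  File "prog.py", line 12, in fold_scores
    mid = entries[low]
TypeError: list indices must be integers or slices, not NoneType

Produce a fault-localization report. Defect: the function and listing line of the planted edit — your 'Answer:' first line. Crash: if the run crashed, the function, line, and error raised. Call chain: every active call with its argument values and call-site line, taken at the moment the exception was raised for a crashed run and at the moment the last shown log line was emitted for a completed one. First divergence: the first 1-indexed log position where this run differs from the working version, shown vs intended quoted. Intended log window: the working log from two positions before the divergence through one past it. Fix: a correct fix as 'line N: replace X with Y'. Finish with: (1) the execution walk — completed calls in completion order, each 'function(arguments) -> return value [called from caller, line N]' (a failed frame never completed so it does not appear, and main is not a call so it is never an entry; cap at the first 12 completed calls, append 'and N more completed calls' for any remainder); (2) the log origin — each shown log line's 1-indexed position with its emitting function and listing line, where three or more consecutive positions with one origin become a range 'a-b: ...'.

Answer: the defect is in screen_input at line 4.
The tell: Log line 4 is where behavior first shows: 'located slot None' appears instead of 'hit index 1'.
Crash: fold_scores, line 12, TypeError.
Call chain: main -> fold_scores([6, 3, 8, 10, 1, 8, 2, 10], 3) (called at line 25).
First divergence: position 4 — shown 'located slot None', intended 'hit index 1'.
Intended log window:
  2: fold_scores start: n=8 cutoff=3
  3: screen_input: 8 entries, threshold 3
  4: hit index 1
  5: located slot 1
Execution walk:
  screen_input([6, 3, 8, 10, 1, 8, 2, 10], 3) -> None  [called from fold_scores, line 10]
Log origin:
  1: logged in main at line 24
  2: logged in fold_scores at line 9
  3: logged in screen_input at line 2
  4: logged in fold_scores at line 11
A correct fix: line 4: replace `ticks[pos]` with `ticks[floor]`.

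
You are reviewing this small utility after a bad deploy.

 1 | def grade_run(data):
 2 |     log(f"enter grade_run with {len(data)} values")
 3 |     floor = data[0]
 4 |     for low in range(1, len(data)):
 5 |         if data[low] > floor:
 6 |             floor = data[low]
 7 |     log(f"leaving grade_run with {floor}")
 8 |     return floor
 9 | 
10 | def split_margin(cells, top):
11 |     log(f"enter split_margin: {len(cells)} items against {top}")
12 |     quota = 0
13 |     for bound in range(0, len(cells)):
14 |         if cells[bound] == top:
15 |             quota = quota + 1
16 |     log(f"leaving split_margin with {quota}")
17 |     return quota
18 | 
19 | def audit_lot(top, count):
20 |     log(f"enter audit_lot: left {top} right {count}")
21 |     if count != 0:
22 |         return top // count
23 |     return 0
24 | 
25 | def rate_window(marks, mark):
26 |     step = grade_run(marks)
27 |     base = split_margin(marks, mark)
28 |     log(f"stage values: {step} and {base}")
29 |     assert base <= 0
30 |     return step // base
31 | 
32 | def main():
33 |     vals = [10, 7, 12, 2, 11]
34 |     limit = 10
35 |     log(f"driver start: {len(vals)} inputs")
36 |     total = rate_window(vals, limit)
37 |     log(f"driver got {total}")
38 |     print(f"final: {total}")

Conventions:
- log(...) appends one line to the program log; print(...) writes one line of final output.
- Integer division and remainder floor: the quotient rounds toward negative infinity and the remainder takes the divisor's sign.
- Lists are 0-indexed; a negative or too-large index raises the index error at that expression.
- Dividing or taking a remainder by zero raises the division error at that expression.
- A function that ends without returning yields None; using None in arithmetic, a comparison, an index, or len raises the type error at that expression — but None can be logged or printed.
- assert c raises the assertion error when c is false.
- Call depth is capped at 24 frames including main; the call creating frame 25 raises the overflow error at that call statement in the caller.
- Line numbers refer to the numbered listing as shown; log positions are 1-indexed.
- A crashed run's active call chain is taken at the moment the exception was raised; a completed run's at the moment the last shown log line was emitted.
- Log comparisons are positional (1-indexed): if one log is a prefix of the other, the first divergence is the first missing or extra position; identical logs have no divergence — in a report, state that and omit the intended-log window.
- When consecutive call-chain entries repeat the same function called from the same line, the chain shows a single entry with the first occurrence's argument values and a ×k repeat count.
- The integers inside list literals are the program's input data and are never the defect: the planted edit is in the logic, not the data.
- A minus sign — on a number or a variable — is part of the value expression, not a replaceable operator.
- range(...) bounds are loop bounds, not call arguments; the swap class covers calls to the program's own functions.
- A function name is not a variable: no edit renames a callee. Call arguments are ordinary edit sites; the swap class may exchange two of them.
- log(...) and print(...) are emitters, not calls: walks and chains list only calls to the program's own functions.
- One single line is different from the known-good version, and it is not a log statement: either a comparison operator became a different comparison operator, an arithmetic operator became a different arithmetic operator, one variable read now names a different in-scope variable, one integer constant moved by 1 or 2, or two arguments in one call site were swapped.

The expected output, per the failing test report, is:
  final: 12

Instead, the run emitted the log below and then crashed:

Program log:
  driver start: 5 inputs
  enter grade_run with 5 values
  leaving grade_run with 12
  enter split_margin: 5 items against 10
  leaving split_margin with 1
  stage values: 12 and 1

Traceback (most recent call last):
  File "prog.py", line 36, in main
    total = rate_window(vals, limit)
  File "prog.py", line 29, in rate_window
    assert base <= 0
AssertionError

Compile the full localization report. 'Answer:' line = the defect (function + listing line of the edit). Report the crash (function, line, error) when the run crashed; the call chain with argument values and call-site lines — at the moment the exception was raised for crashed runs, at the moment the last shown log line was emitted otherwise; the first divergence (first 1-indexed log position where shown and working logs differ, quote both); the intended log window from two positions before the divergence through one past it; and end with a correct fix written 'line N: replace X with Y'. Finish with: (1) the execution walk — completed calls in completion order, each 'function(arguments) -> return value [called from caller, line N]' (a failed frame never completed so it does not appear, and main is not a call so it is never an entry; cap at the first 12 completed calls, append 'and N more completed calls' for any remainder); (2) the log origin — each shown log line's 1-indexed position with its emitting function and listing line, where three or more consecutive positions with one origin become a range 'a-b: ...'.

Answer: the defect is in rate_window at line 29.
Key fact: The shown log is a 6-line prefix of the intended one, whose next entry is 'driver got 12'.
Crash: rate_window, line 29, AssertionError.
Call chain: main -> rate_window([10, 7, 12, 2, 11], 10) (called at line 36).
First divergence: position 7; the shown log stops at 6 lines while the working version next logs 'driver got 12'.
Intended log window:
  5: leaving split_margin with 1
  6: stage values: 12 and 1
  7: driver got 12
Execution walk:
  grade_run([10, 7, 12, 2, 11]) -> 12  [called from rate_window, line 26]
  split_margin([10, 7, 12, 2, 11], 10) -> 1  [called from rate_window, line 27]
Log origins:
  1: logged in main at line 35
  2: logged in grade_run at line 2
  3: logged in grade_run at line 7
  4: logged in split_margin at line 11
  5: logged in split_margin at line 16
  6: logged in rate_window at line 28
A correct fix: line 29: replace `<=` with `>`.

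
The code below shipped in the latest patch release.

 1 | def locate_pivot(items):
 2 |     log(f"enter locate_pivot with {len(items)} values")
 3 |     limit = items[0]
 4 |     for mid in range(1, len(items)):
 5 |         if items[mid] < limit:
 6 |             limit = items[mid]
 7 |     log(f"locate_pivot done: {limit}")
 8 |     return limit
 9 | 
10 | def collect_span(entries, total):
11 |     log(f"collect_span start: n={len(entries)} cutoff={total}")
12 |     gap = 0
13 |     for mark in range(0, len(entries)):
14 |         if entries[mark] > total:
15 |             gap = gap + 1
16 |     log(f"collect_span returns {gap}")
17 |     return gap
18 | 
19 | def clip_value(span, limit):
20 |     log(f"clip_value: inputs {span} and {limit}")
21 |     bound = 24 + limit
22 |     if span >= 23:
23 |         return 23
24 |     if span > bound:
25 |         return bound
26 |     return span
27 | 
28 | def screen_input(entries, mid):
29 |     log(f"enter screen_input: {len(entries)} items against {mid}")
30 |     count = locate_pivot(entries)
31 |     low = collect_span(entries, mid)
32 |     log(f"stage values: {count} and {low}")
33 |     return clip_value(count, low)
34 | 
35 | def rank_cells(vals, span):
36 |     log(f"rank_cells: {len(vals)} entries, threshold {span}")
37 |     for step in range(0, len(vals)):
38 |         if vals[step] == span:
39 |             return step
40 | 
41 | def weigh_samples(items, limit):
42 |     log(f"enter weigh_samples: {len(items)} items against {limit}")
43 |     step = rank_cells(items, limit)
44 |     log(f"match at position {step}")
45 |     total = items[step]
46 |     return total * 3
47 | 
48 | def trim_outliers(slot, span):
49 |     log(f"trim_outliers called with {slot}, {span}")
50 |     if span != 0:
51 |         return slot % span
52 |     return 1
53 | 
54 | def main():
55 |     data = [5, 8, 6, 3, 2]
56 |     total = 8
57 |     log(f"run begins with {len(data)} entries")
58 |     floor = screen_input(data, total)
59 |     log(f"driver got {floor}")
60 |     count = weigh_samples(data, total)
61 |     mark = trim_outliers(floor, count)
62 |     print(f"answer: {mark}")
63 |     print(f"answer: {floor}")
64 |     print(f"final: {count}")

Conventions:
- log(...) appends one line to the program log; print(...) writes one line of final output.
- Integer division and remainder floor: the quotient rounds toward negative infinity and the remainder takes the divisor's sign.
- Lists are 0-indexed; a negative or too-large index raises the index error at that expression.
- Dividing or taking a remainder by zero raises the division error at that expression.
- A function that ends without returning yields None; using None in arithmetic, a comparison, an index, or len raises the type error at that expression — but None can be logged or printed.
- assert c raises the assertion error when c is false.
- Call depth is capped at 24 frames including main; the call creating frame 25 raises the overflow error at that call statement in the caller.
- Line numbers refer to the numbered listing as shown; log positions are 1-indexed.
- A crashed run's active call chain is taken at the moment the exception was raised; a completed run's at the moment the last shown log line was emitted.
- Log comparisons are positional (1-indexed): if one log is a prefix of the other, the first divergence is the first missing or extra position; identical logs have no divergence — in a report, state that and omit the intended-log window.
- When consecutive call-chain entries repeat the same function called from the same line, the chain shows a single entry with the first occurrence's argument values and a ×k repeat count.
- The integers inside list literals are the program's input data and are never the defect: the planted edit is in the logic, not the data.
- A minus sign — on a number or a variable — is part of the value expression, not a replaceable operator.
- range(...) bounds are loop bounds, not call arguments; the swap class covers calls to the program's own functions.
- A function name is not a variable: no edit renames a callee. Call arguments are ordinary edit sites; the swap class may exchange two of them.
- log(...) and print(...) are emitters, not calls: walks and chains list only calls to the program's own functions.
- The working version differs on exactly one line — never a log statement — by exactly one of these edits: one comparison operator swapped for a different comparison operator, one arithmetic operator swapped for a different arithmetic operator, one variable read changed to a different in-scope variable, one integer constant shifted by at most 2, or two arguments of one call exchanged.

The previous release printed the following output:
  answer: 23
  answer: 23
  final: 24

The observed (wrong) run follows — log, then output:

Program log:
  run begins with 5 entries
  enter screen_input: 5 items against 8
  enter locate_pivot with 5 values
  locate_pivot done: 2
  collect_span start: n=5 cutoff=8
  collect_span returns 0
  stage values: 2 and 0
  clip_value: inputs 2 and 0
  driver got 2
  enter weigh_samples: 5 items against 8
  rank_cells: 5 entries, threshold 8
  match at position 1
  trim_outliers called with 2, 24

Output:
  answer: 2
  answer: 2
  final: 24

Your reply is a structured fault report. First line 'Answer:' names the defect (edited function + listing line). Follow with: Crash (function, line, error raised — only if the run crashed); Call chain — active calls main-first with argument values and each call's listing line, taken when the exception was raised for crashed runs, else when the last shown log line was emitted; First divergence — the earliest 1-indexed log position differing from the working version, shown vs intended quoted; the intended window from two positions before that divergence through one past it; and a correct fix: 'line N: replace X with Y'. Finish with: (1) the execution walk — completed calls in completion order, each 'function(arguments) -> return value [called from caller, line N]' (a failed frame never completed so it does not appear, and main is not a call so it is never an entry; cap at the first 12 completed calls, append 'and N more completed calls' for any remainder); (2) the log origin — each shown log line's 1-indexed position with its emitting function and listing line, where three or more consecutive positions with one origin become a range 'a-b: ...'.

Answer: the defect is in clip_value at line 22.
Key fact: At log position 9 the runs split — shown 'driver got 2', but the working version logs 'driver got 23'.
Call chain: main -> trim_outliers(2, 24) (called at line 61).
First divergence: position 9 — the shown line 'driver got 2' should read 'driver got 23'.
Intended log window:
  7: stage values: 2 and 0
  8: clip_value: inputs 2 and 0
  9: driver got 23
  10: enter weigh_samples: 5 items against 8
Execution walk:
  locate_pivot([5, 8, 6, 3, 2]) -> 2  [called from screen_input, line 30]
  collect_span([5, 8, 6, 3, 2], 8) -> 0  [called from screen_input, line 31]
  clip_value(2, 0) -> 2  [called from screen_input, line 33]
  screen_input([5, 8, 6, 3, 2], 8) -> 2  [called from main, line 58]
  rank_cells([5, 8, 6, 3, 2], 8) -> 1  [called from weigh_samples, line 43]
  weigh_samples([5, 8, 6, 3, 2], 8) -> 24  [called from main, line 60]
  trim_outliers(2, 24) -> 2  [called from main, line 61]
Log line origins:
  1 — main, line 57
  2 — screen_input, line 29
  3 — locate_pivot, line 2
  4 — locate_pivot, line 7
  5 — collect_span, line 11
  6 — collect_span, line 16
  7 — screen_input, line 32
  8 — clip_value, line 20
  9 — main, line 59
  10 — weigh_samples, line 42
  11 — rank_cells, line 36
  12 — weigh_samples, line 44
  13 — trim_outliers, line 49
A correct fix: line 22: replace `>=` with `<`.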